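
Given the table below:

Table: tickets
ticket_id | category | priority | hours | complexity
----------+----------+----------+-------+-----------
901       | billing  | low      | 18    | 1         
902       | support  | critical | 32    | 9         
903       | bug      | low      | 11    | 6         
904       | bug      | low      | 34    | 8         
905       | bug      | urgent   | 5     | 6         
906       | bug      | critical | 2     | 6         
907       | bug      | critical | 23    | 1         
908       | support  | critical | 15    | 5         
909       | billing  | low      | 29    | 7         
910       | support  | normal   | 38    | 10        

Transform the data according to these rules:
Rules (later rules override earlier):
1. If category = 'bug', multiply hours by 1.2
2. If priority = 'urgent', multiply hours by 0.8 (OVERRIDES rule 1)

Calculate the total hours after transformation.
220.0

Step 1: Rule 2 takes priority for records with priority = 'urgent'
  - 1 records: 5 × 0.8 = 4.0
Step 2: Rule 1 applies to remaining records with category = 'bug'
  - 4 records: 70 × 1.2 = 84.0
Step 3: Other records unchanged: 132
Step 4: Final sum = 4.0 + 84.0 + 132 = 220.0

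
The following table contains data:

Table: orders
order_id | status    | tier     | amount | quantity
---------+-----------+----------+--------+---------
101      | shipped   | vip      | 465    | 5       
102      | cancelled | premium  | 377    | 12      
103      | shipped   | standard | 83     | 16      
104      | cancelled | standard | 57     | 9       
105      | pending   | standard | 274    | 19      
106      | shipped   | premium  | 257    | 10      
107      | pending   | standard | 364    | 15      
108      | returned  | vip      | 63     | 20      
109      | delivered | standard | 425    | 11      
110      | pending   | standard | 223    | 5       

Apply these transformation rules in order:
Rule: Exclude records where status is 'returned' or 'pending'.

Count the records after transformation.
6

Step 1: Count records to exclude
  - 1 (returned) + 3 (pending) = 4 records
Step 2: Total records: 10
Step 3: Remaining = 10 - 4 = 6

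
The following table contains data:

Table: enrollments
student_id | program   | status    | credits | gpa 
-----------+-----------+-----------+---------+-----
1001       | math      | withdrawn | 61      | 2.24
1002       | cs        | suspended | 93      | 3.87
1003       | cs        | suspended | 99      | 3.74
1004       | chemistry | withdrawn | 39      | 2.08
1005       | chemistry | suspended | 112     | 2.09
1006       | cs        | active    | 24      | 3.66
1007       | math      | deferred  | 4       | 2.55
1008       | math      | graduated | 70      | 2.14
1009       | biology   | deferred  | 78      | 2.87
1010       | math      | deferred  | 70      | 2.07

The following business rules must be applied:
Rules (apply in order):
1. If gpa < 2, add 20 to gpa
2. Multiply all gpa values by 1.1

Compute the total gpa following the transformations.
30.04

Step 1: Apply Rule 1 - Add 20 to records with gpa < 2
  - 0 records affected: 0 + (0 × 20) = 0
  - Unaffected records: 27.31
  - Sum after Rule 1: 27.31
Step 2: Apply Rule 2 - Multiply all by 1.1
  - 27.31 × 1.1 = 30.04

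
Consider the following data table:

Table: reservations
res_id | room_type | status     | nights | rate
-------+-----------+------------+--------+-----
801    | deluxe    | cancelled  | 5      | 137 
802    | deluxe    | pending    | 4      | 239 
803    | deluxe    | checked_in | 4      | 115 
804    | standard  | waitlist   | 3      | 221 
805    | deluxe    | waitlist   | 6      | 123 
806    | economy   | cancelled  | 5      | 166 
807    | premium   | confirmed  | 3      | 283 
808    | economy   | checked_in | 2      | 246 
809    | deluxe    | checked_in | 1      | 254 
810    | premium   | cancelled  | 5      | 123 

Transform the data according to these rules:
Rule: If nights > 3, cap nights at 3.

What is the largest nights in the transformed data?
3

Step 1: Original maximum nights = 6
Step 2: Apply cap at 3
Step 3: 6 records had nights > 3 and were capped
Step 4: Maximum after transformation = 3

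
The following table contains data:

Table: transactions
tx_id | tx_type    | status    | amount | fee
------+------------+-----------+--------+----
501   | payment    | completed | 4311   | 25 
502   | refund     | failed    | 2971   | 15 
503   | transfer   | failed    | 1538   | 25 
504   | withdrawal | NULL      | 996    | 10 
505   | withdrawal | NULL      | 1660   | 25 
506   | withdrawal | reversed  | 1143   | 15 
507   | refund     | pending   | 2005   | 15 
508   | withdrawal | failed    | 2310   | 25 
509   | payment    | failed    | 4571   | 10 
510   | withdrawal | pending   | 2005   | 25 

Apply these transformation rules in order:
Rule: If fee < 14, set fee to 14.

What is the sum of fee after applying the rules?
198

Step 1: 2 records have fee < 14
Step 2: These records originally summed to 20
Step 3: After setting to minimum: 2 × 14 = 28
Step 4: Unaffected records sum: 170
Step 5: Final sum = 28 + 170 = 198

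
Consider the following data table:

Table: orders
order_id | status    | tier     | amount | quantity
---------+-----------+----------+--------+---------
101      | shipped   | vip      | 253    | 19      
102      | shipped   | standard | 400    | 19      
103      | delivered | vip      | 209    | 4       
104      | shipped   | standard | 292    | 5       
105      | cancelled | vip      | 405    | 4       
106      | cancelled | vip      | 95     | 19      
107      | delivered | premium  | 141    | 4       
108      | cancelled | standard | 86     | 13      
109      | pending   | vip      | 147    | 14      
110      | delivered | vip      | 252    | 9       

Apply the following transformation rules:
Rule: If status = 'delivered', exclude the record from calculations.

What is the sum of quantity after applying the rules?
93

Step 1: Identify records where status = 'delivered'
Step 2: The excluded records sum to 17
Step 3: Original total quantity = 110
Step 4: Remaining total = 110 - 17 = 93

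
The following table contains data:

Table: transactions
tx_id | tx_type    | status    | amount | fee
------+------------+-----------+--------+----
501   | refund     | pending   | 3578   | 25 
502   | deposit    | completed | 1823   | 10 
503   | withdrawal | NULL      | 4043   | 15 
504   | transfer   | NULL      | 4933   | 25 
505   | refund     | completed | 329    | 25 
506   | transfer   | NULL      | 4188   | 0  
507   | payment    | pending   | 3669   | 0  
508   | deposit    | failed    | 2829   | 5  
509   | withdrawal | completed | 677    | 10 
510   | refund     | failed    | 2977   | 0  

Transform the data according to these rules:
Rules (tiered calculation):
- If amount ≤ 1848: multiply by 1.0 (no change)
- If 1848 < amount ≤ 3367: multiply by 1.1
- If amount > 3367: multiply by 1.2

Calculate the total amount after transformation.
33708.8

Step 1: Tier 1 (amount ≤ 1848): 3 records, sum = 2829 × 1.0 = 2829.0
Step 2: Tier 2 (1848 < amount ≤ 3367): 2 records, sum = 5806 × 1.1 = 6386.6
Step 3: Tier 3 (amount > 3367): 5 records, sum = 20411 × 1.2 = 24493.2
Step 4: Final sum = 2829.0 + 6386.6 + 24493.2 = 33708.8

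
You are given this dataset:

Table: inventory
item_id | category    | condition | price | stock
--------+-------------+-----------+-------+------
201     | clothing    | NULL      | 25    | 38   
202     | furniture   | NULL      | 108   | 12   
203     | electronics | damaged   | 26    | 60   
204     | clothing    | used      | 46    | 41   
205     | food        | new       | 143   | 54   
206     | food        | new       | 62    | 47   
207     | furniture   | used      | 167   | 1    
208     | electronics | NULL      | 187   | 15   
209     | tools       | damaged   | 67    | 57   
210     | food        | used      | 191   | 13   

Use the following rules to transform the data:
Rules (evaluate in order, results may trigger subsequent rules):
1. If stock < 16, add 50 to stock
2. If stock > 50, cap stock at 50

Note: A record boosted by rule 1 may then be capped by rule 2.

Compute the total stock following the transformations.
476

Step 1: Apply rule 1 to records with stock < 16
  - 4 records get bonus of 50
  - Of these, 4 records then exceed 50 and get capped
Step 2: Apply rule 2 to records with stock > 50
  - 3 records (original) are capped
Step 3: Calculate final sum = 476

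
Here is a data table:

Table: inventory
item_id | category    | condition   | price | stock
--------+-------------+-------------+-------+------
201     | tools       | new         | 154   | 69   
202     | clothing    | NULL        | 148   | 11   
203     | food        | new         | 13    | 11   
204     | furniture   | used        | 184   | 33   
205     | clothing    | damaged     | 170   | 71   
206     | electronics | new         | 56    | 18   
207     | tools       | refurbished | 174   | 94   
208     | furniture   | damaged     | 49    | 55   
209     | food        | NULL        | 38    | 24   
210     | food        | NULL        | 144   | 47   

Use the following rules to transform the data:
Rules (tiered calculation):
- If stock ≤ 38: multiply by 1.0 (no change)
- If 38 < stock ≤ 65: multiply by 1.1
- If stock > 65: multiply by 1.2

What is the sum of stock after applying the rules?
490.0

Step 1: Tier 1 (stock ≤ 38): 5 records, sum = 97 × 1.0 = 97.0
Step 2: Tier 2 (38 < stock ≤ 65): 2 records, sum = 102 × 1.1 = 112.2
Step 3: Tier 3 (stock > 65): 3 records, sum = 234 × 1.2 = 280.8
Step 4: Final sum = 97.0 + 112.2 + 280.8 = 490.0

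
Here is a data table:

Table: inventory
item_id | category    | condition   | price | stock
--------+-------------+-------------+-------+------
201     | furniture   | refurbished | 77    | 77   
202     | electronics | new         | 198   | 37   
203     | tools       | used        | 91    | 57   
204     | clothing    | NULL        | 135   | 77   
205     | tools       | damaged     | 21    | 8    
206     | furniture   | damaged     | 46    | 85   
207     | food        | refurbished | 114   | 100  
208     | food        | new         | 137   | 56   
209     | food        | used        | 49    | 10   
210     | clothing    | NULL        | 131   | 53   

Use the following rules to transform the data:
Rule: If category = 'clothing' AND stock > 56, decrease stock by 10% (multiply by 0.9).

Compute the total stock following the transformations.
552.3

Step 1: Find records where category = 'clothing' AND stock > 56
Step 2: 1 records match, summing to 77
Step 3: After multiplier: 77 × 0.9 = 69.3
Step 4: Unaffected records sum: 483
Step 5: Final sum = 69.3 + 483 = 552.3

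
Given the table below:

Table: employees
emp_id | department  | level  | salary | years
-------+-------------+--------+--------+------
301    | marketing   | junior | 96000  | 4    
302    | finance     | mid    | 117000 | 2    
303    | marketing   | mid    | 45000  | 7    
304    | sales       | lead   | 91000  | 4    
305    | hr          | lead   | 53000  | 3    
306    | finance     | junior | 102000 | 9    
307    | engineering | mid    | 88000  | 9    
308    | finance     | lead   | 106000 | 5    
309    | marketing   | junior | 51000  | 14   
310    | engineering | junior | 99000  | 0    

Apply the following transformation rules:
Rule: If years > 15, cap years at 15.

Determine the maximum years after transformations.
14

Step 1: Original maximum years = 14
Step 2: Check cap of 15 against maximum
Step 3: No records exceed the cap (max 14 <= cap 15), so no capping applies
Step 4: Maximum after transformation = 14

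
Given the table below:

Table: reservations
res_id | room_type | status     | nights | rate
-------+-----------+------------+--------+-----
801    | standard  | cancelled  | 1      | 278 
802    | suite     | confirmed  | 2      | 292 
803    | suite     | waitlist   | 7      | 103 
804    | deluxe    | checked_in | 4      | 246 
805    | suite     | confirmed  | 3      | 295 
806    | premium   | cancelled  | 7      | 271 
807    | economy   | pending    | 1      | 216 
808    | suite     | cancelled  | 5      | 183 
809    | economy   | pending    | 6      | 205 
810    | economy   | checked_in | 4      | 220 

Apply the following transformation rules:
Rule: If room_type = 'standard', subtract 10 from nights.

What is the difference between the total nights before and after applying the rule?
10

Step 1: Original sum of nights = 40
Step 2: 1 records have room_type = 'standard'
Step 3: Each affected record changes by -10
Step 4: Total change = 1 × -10 = -10
Step 5: New sum = 40 + -10 = 30
Step 6: Difference = |30 - 40| = 10
        (Sum decreased by 10)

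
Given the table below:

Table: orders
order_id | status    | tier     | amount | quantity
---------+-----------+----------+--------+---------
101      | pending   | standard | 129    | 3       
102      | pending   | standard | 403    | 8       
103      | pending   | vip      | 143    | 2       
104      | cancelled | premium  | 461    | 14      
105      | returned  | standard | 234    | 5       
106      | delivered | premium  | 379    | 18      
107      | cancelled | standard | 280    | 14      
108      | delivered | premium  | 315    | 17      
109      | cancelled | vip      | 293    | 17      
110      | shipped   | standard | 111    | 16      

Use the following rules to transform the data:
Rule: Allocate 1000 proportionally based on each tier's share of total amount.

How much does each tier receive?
premium: 420.31, standard: 421.03, vip: 158.66

Step 1: Calculate total amount = 2748
Step 2: Calculate each tier's proportion:
  premium: 1155/2748 = 42.03% → 420.31
  standard: 1157/2748 = 42.10% → 421.03
  vip: 436/2748 = 15.87% → 158.66
Step 3: Verify: sum of allocations ≈ 1000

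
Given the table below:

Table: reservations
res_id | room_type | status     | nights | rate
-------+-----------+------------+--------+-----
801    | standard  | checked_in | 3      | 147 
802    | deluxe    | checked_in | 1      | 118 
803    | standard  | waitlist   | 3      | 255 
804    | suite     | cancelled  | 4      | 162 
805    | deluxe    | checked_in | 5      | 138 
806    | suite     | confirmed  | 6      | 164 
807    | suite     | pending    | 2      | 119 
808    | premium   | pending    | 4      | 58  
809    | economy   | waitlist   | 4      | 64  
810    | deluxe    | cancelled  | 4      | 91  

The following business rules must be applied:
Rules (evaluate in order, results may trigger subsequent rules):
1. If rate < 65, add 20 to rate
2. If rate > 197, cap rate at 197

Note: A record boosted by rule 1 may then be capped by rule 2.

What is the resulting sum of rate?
1298

Step 1: Apply rule 1 to records with rate < 65
  - 2 records get bonus of 20
  - Of these, 0 records then exceed 197 and get capped
Step 2: Apply rule 2 to records with rate > 197
  - 1 records (original) are capped
Step 3: Calculate final sum = 1298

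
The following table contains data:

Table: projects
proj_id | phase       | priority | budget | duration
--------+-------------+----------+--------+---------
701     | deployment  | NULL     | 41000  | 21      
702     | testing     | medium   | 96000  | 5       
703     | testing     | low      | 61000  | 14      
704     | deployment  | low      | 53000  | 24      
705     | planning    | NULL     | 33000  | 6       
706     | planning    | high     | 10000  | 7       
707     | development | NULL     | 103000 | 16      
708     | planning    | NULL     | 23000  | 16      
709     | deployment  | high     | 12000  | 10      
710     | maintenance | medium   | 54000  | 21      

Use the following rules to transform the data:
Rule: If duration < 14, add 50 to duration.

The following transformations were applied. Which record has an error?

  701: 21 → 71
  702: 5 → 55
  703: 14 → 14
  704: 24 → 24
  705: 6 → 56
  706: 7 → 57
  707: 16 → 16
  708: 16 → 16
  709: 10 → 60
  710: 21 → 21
Record 701 has an error. The correct transformed value should be 21, not 71.

Step 1: Check each record against the rule
Step 2: Record 701 has duration = 21
Step 3: Since 21 >= 14, the bonus should not have been applied
Step 4: Correct value = 21, but claimed value = 71
Conclusion: Record 701 has the error.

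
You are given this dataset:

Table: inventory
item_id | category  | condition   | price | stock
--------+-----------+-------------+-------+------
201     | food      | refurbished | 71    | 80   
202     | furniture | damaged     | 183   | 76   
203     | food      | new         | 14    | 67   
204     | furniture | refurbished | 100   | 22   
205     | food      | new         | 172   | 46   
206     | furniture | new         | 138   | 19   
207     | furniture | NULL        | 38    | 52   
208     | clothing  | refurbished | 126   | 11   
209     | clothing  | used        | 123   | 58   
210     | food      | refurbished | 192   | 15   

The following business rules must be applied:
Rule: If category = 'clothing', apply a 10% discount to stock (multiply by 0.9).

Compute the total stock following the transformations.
439.1

Step 1: Records with category = 'clothing' have total stock = 69
Step 2: Apply multiplier: 69 × 0.9 = 62.1
Step 3: Other records total: 377
Step 4: Final sum = 62.1 + 377 = 439.1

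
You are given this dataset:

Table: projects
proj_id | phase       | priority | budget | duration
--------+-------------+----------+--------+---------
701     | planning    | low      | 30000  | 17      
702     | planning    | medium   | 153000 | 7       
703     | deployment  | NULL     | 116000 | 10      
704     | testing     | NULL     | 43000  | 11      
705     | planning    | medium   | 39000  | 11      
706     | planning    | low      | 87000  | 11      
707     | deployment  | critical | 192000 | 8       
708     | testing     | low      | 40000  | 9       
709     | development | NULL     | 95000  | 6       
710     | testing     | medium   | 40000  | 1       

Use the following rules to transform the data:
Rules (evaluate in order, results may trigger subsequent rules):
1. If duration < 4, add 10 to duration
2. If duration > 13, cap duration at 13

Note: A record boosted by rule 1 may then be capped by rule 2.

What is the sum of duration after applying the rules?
97

Step 1: Apply rule 1 to records with duration < 4
  - 1 records get bonus of 10
  - Of these, 0 records then exceed 13 and get capped
Step 2: Apply rule 2 to records with duration > 13
  - 1 records (original) are capped
Step 3: Calculate final sum = 97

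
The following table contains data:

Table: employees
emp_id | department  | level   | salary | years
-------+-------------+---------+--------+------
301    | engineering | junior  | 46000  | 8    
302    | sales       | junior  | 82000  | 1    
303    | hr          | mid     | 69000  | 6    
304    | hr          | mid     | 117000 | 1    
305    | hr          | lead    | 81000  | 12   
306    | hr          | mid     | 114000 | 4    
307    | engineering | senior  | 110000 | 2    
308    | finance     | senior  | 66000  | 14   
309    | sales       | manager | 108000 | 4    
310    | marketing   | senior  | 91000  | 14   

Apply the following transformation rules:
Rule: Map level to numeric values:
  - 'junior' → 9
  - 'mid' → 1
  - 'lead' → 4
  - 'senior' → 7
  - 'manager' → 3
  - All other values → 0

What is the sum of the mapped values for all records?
49

Step 1: Apply mapping to each record
Step 2: Count by status:
  'junior': 2 records × 9 = 18
  'mid': 3 records × 1 = 3
  'lead': 1 records × 4 = 4
  'senior': 3 records × 7 = 21
  'manager': 1 records × 3 = 3
Step 3: Sum all mapped values = 49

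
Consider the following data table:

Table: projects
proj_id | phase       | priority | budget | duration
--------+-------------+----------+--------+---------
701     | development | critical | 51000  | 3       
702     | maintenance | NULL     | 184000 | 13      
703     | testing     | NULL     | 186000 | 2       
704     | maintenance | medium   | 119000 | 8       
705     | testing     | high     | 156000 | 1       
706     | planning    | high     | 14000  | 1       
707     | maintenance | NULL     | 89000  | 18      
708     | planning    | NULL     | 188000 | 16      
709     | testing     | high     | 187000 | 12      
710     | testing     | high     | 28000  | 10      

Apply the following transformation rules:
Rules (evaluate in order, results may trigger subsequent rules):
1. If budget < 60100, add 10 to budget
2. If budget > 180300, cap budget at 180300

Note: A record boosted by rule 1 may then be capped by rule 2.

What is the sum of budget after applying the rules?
1178230

Step 1: Apply rule 1 to records with budget < 60100
  - 3 records get bonus of 10
  - Of these, 0 records then exceed 180300 and get capped
Step 2: Apply rule 2 to records with budget > 180300
  - 4 records (original) are capped
Step 3: Calculate final sum = 1178230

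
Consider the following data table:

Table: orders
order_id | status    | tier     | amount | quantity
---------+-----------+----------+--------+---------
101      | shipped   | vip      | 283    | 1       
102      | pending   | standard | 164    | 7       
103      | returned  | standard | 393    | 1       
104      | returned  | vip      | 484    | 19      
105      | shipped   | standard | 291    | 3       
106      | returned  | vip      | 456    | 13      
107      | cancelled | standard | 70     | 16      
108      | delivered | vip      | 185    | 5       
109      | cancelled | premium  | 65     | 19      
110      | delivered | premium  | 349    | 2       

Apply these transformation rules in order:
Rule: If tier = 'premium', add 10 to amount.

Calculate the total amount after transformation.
2760

Step 1: Count records where tier = 'premium': 2
Step 2: Total bonus added: 2 × 10 = 20
Step 3: Original sum of amount: 2740
Step 4: Final sum = 2740 + 20 = 2760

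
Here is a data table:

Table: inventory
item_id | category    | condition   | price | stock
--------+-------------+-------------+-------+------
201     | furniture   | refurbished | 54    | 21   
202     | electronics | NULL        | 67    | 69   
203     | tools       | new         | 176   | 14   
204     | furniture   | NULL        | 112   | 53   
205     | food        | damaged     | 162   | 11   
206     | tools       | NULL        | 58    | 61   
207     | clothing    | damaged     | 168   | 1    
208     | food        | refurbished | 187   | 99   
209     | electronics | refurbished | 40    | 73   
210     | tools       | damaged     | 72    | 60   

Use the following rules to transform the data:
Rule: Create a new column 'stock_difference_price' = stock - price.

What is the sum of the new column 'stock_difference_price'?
-634

Step 1: For each record, compute stock - price
Example calculations:
  21 - 54 = -33
  69 - 67 = 2
  14 - 176 = -162
  ...
Step 2: Sum all derived values
Step 3: Total = -634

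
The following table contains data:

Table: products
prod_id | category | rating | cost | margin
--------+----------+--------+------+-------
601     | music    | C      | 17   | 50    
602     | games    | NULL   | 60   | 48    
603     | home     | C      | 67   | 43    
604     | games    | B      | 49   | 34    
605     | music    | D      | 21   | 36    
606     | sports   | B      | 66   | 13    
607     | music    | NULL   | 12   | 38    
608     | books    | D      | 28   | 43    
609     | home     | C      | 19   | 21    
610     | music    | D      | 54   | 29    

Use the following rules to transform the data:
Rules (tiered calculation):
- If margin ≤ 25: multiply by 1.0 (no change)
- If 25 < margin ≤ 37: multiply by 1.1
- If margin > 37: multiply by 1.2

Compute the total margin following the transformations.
409.3

Step 1: Tier 1 (margin ≤ 25): 2 records, sum = 34 × 1.0 = 34.0
Step 2: Tier 2 (25 < margin ≤ 37): 3 records, sum = 99 × 1.1 = 108.9
Step 3: Tier 3 (margin > 37): 5 records, sum = 222 × 1.2 = 266.4
Step 4: Final sum = 34.0 + 108.9 + 266.4 = 409.3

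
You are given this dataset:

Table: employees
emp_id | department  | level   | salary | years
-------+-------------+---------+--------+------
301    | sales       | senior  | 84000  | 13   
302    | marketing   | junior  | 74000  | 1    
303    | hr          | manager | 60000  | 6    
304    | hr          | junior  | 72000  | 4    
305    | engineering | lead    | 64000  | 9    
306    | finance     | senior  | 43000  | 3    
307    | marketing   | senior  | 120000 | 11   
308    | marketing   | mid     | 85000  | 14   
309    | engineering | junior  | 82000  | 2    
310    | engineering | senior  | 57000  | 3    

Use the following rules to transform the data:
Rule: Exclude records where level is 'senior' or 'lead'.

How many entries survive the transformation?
5

Step 1: Count records to exclude
  - 4 (senior) + 1 (lead) = 5 records
Step 2: Total records: 10
Step 3: Remaining = 10 - 5 = 5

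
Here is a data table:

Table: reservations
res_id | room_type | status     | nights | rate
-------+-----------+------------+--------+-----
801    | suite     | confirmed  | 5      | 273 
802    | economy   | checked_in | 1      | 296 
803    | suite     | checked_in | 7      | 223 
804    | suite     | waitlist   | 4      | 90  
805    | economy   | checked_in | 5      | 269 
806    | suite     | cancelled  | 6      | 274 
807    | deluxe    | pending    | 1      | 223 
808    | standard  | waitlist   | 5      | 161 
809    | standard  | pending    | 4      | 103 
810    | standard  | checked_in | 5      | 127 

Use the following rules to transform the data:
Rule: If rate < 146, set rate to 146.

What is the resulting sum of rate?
2157

Step 1: 3 records have rate < 146
Step 2: These records originally summed to 320
Step 3: After setting to minimum: 3 × 146 = 438
Step 4: Unaffected records sum: 1719
Step 5: Final sum = 438 + 1719 = 2157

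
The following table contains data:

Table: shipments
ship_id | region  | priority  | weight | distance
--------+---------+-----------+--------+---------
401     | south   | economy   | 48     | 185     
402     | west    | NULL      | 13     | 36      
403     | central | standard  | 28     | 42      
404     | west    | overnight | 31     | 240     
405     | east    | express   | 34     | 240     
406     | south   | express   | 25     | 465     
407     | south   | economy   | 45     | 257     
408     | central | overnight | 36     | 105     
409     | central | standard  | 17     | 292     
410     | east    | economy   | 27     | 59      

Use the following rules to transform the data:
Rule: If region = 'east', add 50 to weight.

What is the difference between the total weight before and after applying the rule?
100

Step 1: Original sum of weight = 304
Step 2: 2 records have region = 'east'
Step 3: Each affected record changes by 50
Step 4: Total change = 2 × 50 = 100
Step 5: New sum = 304 + 100 = 404
Step 6: Difference = |404 - 304| = 100
        (Sum increased by 100)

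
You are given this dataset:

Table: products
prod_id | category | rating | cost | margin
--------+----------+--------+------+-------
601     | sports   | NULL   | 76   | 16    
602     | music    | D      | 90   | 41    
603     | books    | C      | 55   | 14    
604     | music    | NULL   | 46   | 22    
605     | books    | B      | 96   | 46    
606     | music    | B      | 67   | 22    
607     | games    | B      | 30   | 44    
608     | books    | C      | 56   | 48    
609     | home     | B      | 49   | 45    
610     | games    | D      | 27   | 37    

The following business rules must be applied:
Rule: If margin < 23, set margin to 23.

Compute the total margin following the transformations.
353

Step 1: 4 records have margin < 23
Step 2: These records originally summed to 74
Step 3: After setting to minimum: 4 × 23 = 92
Step 4: Unaffected records sum: 261
Step 5: Final sum = 92 + 261 = 353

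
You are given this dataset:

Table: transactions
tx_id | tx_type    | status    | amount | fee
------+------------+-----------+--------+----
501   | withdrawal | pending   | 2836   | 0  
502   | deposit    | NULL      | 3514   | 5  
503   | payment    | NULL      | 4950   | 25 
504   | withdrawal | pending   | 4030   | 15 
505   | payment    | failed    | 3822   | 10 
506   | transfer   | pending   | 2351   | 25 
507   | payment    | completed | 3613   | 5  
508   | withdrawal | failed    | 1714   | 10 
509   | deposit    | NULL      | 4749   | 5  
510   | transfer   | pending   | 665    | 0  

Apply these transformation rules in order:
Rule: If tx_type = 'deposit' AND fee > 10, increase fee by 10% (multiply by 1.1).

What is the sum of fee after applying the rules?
100

Step 1: Find records where tx_type = 'deposit' AND fee > 10
Step 2: 0 records match, summing to 0
Step 3: After multiplier: 0 × 1.1 = 0.0
Step 4: Unaffected records sum: 100
Step 5: Final sum = 0.0 + 100 = 100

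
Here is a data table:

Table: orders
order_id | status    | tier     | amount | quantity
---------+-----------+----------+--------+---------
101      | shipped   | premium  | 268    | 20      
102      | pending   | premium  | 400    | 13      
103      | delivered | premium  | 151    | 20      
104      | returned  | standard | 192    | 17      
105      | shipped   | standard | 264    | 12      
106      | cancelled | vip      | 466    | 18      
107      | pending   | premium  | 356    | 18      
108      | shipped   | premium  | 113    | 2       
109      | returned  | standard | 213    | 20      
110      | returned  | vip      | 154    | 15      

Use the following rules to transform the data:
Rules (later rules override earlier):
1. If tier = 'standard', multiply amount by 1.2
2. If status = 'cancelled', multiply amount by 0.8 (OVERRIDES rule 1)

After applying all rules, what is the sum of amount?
2617.6

Step 1: Rule 2 takes priority for records with status = 'cancelled'
  - 1 records: 466 × 0.8 = 372.8
Step 2: Rule 1 applies to remaining records with tier = 'standard'
  - 3 records: 669 × 1.2 = 802.8
Step 3: Other records unchanged: 1442
Step 4: Final sum = 372.8 + 802.8 + 1442 = 2617.6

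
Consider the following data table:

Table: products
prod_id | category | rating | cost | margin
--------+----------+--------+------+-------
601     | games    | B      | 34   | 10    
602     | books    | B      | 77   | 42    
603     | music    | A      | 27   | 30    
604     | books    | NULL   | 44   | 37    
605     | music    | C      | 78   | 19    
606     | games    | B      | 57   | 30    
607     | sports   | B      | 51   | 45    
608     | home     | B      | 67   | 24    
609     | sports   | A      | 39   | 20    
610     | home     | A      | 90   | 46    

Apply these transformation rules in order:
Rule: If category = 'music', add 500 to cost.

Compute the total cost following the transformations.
1564

Step 1: Count records where category = 'music': 2
Step 2: Total bonus added: 2 × 500 = 1000
Step 3: Original sum of cost: 564
Step 4: Final sum = 564 + 1000 = 1564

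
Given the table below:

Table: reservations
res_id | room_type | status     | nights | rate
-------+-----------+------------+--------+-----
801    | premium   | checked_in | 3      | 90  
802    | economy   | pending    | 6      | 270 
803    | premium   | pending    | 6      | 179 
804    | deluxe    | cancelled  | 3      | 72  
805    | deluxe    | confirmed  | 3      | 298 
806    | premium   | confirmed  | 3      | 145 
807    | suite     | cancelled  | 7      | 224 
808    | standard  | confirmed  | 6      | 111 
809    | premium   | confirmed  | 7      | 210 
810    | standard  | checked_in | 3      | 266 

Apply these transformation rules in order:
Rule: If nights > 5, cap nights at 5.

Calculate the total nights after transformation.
40

Step 1: 5 records have nights > 5
Step 2: These records originally summed to 32
Step 3: After capping: 5 × 5 = 25
Step 4: Unaffected records sum: 15
Step 5: Final sum = 25 + 15 = 40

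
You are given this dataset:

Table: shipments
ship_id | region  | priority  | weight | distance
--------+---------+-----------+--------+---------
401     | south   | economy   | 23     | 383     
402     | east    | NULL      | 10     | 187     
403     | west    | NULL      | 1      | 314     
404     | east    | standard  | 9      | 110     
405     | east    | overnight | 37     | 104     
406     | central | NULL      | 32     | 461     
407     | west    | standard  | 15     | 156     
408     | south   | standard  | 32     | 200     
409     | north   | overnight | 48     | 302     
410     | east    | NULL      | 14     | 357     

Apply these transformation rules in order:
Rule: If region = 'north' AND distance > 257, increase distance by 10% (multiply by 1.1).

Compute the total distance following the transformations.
2604.2

Step 1: Find records where region = 'north' AND distance > 257
Step 2: 1 records match, summing to 302
Step 3: After multiplier: 302 × 1.1 = 332.2
Step 4: Unaffected records sum: 2272
Step 5: Final sum = 332.2 + 2272 = 2604.2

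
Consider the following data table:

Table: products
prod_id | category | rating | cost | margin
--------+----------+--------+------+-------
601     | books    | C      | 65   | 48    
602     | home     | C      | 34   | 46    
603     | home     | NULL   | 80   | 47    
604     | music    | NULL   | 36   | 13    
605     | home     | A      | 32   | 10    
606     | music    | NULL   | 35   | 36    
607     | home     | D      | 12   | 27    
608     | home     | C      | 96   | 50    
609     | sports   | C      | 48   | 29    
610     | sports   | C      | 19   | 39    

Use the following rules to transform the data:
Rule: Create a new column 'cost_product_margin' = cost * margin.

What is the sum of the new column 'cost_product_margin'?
17749

Step 1: For each record, compute cost * margin
Example calculations:
  65 * 48 = 3120
  34 * 46 = 1564
  80 * 47 = 3760
  ...
Step 2: Sum all derived values
Step 3: Total = 17749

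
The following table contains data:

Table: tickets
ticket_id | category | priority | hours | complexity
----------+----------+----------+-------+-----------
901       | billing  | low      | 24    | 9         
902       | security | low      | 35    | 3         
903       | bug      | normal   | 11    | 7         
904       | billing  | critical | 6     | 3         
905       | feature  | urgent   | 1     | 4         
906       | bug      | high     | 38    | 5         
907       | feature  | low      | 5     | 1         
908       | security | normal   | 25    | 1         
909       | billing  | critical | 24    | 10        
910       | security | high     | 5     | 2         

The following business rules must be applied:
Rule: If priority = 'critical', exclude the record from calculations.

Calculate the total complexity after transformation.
32

Step 1: Identify records where priority = 'critical'
Step 2: The excluded records sum to 13
Step 3: Original total complexity = 45
Step 4: Remaining total = 45 - 13 = 32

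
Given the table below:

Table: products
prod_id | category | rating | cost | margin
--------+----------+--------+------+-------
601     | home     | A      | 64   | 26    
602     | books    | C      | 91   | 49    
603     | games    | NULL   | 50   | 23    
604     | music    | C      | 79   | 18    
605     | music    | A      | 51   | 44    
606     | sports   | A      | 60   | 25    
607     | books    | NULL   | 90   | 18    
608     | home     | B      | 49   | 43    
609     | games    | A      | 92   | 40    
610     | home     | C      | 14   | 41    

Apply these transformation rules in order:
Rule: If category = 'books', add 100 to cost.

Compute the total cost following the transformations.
840

Step 1: Count records where category = 'books': 2
Step 2: Total bonus added: 2 × 100 = 200
Step 3: Original sum of cost: 640
Step 4: Final sum = 640 + 200 = 840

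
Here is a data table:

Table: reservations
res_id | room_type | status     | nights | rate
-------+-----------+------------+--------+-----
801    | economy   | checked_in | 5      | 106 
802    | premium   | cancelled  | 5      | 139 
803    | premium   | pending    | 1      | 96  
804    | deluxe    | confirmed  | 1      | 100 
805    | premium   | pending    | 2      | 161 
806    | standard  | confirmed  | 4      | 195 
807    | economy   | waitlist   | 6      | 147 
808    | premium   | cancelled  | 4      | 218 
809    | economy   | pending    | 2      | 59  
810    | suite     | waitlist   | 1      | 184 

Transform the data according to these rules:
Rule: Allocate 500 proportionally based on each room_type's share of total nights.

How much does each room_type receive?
deluxe: 16.13, economy: 209.68, premium: 193.55, standard: 64.52, suite: 16.13

Step 1: Calculate total nights = 31
Step 2: Calculate each room_type's proportion:
  deluxe: 1/31 = 3.23% → 16.13
  economy: 13/31 = 41.94% → 209.68
  premium: 12/31 = 38.71% → 193.55
  standard: 4/31 = 12.90% → 64.52
  suite: 1/31 = 3.23% → 16.13
Step 3: Verify: sum of allocations ≈ 500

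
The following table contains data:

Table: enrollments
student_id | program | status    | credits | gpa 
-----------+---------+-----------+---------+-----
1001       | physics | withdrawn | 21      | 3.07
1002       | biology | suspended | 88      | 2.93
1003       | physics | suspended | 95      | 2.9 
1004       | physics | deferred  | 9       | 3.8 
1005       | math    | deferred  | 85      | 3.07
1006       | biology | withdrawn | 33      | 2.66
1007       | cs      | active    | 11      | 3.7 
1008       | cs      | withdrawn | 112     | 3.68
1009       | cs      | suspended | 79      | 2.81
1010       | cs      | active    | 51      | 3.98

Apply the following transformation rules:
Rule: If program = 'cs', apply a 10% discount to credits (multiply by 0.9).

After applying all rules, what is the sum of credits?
558.7

Step 1: Records with program = 'cs' have total credits = 253
Step 2: Apply multiplier: 253 × 0.9 = 227.7
Step 3: Other records total: 331
Step 4: Final sum = 227.7 + 331 = 558.7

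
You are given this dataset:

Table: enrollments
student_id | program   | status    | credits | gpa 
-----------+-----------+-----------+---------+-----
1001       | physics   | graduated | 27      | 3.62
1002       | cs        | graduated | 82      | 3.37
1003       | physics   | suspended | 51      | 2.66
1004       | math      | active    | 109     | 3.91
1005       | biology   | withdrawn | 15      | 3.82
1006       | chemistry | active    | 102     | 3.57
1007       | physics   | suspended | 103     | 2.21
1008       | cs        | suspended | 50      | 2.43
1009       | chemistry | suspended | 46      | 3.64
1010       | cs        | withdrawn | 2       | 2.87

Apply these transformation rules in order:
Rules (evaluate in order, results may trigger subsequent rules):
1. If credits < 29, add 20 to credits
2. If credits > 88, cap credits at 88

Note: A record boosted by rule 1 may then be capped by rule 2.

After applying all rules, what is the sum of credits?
597

Step 1: Apply rule 1 to records with credits < 29
  - 3 records get bonus of 20
  - Of these, 0 records then exceed 88 and get capped
Step 2: Apply rule 2 to records with credits > 88
  - 3 records (original) are capped
Step 3: Calculate final sum = 597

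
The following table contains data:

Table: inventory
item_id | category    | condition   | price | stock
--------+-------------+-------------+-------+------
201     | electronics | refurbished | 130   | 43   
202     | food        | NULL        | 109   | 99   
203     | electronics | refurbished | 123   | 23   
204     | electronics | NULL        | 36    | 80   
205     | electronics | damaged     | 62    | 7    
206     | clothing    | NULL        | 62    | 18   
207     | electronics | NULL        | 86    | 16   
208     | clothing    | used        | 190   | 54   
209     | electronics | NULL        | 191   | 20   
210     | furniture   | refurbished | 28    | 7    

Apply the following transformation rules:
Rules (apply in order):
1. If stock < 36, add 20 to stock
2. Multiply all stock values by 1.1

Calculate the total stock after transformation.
535.7

Step 1: Apply Rule 1 - Add 20 to records with stock < 36
  - 6 records affected: 91 + (6 × 20) = 211
  - Unaffected records: 276
  - Sum after Rule 1: 487
Step 2: Apply Rule 2 - Multiply all by 1.1
  - 487 × 1.1 = 535.7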